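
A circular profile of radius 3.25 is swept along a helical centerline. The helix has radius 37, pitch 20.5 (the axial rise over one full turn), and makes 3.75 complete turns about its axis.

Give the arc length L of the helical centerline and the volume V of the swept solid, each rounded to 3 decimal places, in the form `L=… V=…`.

2πR = 2π·37 = 232.477856
per-turn = √(232.477856² + 20.5²) = √(54045.9537 + 420.25) = √54466.2037 = 233.379956
L = 3.75 × 233.379956 = 875.174834
V = π·3.25² × L = 33.183072 × 875.174834 = 29040.989872

L=875.175 V=29040.990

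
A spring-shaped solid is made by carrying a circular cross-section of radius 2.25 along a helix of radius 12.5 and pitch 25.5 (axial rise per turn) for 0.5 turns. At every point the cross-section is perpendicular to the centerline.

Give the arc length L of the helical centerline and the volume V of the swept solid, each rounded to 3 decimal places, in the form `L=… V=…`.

L=41.288 V=656.655

2πR = 2π·12.5 = 78.539816
per-turn = √(78.539816² + 25.5²) = √(6168.5028 + 650.25) = √6818.7528 = 82.575739
L = 0.5 × 82.575739 = 41.287870
V = π·2.25² × L = 15.904313 × 41.287870 = 656.655196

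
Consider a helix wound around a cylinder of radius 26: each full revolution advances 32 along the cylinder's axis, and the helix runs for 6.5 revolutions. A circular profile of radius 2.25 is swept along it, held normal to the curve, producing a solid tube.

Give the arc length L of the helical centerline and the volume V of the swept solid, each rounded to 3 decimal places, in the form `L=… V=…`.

2πR = 2π·26 = 163.362818
per-turn = √(163.362818² + 32²) = √(26687.4103 + 1024) = √27711.4103 = 166.467445
L = 6.5 × 166.467445 = 1082.038394
V = π·2.25² × L = 15.904313 × 1082.038394 = 17209.077083

L=1082.038 V=17209.077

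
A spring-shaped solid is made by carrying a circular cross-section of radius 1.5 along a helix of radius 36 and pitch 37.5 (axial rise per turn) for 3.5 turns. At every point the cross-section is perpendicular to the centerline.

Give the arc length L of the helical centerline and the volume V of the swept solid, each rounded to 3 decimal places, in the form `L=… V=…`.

2πR = 2π·36 = 226.194671
per-turn = √(226.194671² + 37.5²) = √(51164.0292 + 1406.25) = √52570.2792 = 229.282095
L = 3.5 × 229.282095 = 802.487333
V = π·1.5² × L = 7.068583 × 802.487333 = 5672.448701

L=802.487 V=5672.449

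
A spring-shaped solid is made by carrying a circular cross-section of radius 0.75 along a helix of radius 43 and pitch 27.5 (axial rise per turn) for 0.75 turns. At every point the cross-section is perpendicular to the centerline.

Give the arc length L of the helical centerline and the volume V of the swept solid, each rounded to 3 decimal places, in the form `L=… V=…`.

L=203.680 V=359.932

2πR = 2π·43 = 270.176968
per-turn = √(270.176968² + 27.5²) = √(72995.5942 + 756.25) = √73751.8442 = 271.572908
L = 0.75 × 271.572908 = 203.679681
V = π·0.75² × L = 1.767146 × 203.679681 = 359.931706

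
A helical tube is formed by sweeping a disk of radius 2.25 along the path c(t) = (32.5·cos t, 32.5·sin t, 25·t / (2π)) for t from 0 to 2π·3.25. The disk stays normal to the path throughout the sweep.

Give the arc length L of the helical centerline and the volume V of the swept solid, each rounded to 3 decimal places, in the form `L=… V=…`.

L=668.617 V=10633.887

2πR = 2π·32.5 = 204.203522
per-turn = √(204.203522² + 25²) = √(41699.0786 + 625) = √42324.0786 = 205.728167
L = 3.25 × 205.728167 = 668.616542
V = π·2.25² × L = 15.904313 × 668.616542 = 10633.886632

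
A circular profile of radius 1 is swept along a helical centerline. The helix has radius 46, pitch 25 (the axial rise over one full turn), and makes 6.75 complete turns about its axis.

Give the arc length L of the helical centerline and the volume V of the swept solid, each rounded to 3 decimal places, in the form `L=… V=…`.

2πR = 2π·46 = 289.026524
per-turn = √(289.026524² + 25²) = √(83536.3317 + 625) = √84161.3317 = 290.105725
L = 6.75 × 290.105725 = 1958.213643
V = π·1² × L = 3.141593 × 1958.213643 = 6151.909596

L=1958.214 V=6151.910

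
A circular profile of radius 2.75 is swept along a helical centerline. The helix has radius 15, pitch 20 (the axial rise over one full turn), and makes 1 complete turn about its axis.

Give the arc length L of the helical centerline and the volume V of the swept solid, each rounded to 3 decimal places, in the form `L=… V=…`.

2πR = 2π·15 = 94.247780
per-turn = √(94.247780² + 20²) = √(8882.6440 + 400) = √9282.6440 = 96.346479
L = 1 × 96.346479 = 96.346479
V = π·2.75² × L = 23.758294 × 96.346479 = 2289.028010

L=96.346 V=2289.028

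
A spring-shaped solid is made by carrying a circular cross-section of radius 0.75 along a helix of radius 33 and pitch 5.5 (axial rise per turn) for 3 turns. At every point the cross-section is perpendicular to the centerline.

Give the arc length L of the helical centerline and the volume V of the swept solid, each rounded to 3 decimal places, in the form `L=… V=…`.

2πR = 2π·33 = 207.345115
per-turn = √(207.345115² + 5.5²) = √(42991.9968 + 30.25) = √43022.2468 = 207.418048
L = 3 × 207.418048 = 622.254145
V = π·0.75² × L = 1.767146 × 622.254145 = 1099.613841

L=622.254 V=1099.614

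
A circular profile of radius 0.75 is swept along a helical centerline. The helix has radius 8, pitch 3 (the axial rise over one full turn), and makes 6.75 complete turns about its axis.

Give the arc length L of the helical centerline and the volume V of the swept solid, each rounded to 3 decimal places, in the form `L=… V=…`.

L=339.896 V=600.645

2πR = 2π·8 = 50.265482
per-turn = √(50.265482² + 3²) = √(2526.6187 + 9) = √2535.6187 = 50.354928
L = 6.75 × 50.354928 = 339.895761
V = π·0.75² × L = 1.767146 × 339.895761 = 600.645389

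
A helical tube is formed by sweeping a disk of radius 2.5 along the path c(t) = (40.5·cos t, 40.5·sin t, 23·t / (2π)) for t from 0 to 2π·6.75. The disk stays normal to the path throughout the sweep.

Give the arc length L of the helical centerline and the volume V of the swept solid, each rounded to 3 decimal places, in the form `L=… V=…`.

2πR = 2π·40.5 = 254.469005
per-turn = √(254.469005² + 23²) = √(64754.4745 + 529) = √65283.4745 = 255.506310
L = 6.75 × 255.506310 = 1724.667593
V = π·2.5² × L = 19.634954 × 1724.667593 = 33863.768997

L=1724.668 V=33863.769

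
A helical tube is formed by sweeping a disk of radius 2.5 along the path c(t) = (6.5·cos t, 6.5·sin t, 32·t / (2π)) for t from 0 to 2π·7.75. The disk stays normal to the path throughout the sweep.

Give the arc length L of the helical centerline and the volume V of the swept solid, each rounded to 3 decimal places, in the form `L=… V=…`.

L=402.102 V=7895.255

2πR = 2π·6.5 = 40.840704
per-turn = √(40.840704² + 32²) = √(1667.9631 + 1024) = √2691.9631 = 51.884132
L = 7.75 × 51.884132 = 402.102022
V = π·2.5² × L = 19.634954 × 402.102022 = 7895.254745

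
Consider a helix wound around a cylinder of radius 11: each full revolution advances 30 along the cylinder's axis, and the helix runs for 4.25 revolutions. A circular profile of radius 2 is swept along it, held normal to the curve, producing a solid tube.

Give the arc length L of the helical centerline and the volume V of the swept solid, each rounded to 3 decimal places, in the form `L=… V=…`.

2πR = 2π·11 = 69.115038
per-turn = √(69.115038² + 30²) = √(4776.8885 + 900) = √5676.8885 = 75.345129
L = 4.25 × 75.345129 = 320.216800
V = π·2² × L = 12.566371 × 320.216800 = 4023.962987

L=320.217 V=4023.963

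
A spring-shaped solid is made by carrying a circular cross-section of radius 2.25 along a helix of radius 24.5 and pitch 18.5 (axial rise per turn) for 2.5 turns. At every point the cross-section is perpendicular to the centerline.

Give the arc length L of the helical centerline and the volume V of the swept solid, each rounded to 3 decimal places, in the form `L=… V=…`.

2πR = 2π·24.5 = 153.938040
per-turn = √(153.938040² + 18.5²) = √(23696.9202 + 342.25) = √24039.1702 = 155.045703
L = 2.5 × 155.045703 = 387.614259
V = π·2.25² × L = 15.904313 × 387.614259 = 6164.738419

L=387.614 V=6164.738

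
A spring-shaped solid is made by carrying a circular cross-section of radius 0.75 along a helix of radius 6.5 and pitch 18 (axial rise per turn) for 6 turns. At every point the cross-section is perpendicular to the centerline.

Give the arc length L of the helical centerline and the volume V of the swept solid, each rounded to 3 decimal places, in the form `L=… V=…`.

2πR = 2π·6.5 = 40.840704
per-turn = √(40.840704² + 18²) = √(1667.9631 + 324) = √1991.9631 = 44.631414
L = 6 × 44.631414 = 267.788486
V = π·0.75² × L = 1.767146 × 267.788486 = 473.221316

L=267.788 V=473.221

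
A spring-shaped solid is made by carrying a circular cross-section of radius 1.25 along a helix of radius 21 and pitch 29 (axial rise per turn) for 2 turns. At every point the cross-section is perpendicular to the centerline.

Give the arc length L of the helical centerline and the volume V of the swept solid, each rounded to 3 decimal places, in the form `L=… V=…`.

L=270.192 V=1326.304

2πR = 2π·21 = 131.946891
per-turn = √(131.946891² + 29²) = √(17409.9822 + 841) = √18250.9822 = 135.096196
L = 2 × 135.096196 = 270.192392
V = π·1.25² × L = 4.908739 × 270.192392 = 1326.303802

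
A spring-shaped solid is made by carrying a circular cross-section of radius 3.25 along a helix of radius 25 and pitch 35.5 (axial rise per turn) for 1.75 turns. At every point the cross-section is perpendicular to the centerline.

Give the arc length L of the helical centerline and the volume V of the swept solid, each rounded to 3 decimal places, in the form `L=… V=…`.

L=281.822 V=9351.722

2πR = 2π·25 = 157.079633
per-turn = √(157.079633² + 35.5²) = √(24674.0110 + 1260.25) = √25934.2610 = 161.041178
L = 1.75 × 161.041178 = 281.822061
V = π·3.25² × L = 33.183072 × 281.822061 = 9351.721870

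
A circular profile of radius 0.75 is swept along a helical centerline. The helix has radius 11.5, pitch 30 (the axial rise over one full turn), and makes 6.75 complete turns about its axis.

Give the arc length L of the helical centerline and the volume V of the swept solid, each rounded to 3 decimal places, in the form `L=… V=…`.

L=528.099 V=933.229

2πR = 2π·11.5 = 72.256631
per-turn = √(72.256631² + 30²) = √(5221.0207 + 900) = √6121.0207 = 78.236952
L = 6.75 × 78.236952 = 528.099429
V = π·0.75² × L = 1.767146 × 528.099429 = 933.228724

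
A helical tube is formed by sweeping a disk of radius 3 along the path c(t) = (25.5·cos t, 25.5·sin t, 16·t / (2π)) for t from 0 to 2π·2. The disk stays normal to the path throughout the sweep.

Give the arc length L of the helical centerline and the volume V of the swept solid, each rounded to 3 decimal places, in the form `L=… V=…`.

L=322.036 V=9105.361

2πR = 2π·25.5 = 160.221225
per-turn = √(160.221225² + 16²) = √(25670.8410 + 256) = √25926.8410 = 161.018139
L = 2 × 161.018139 = 322.036278
V = π·3² × L = 28.274334 × 322.036278 = 9105.361239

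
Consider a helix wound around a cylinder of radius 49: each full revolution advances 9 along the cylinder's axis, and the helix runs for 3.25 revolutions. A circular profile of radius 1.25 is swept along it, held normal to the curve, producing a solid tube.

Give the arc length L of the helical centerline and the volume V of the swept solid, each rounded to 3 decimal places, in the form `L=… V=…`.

L=1001.025 V=4913.768

2πR = 2π·49 = 307.876080
per-turn = √(307.876080² + 9²) = √(94787.6807 + 81) = √94868.6807 = 308.007598
L = 3.25 × 308.007598 = 1001.024695
V = π·1.25² × L = 4.908739 × 1001.024695 = 4913.768480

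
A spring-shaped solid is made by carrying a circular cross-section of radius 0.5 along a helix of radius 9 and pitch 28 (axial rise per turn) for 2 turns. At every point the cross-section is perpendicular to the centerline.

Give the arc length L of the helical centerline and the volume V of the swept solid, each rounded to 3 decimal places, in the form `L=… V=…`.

2πR = 2π·9 = 56.548668
per-turn = √(56.548668² + 28²) = √(3197.7518 + 784) = √3981.7518 = 63.101124
L = 2 × 63.101124 = 126.202248
V = π·0.5² × L = 0.785398 × 126.202248 = 99.119013

L=126.202 V=99.119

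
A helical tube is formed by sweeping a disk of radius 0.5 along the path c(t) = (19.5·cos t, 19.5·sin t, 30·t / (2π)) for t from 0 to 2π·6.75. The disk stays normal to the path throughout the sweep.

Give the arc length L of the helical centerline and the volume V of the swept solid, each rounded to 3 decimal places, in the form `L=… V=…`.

2πR = 2π·19.5 = 122.522113
per-turn = √(122.522113² + 30²) = √(15011.6683 + 900) = √15911.6683 = 126.141461
L = 6.75 × 126.141461 = 851.454865
V = π·0.5² × L = 0.785398 × 851.454865 = 668.731087

L=851.455 V=668.731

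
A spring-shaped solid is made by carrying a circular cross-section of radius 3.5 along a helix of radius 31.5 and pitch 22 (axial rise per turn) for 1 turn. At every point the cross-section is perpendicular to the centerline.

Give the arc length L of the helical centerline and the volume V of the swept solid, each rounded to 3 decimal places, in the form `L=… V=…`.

L=199.139 V=7663.778

2πR = 2π·31.5 = 197.920337
per-turn = √(197.920337² + 22²) = √(39172.4599 + 484) = √39656.4599 = 199.139298
L = 1 × 199.139298 = 199.139298
V = π·3.5² × L = 38.484510 × 199.139298 = 7663.778293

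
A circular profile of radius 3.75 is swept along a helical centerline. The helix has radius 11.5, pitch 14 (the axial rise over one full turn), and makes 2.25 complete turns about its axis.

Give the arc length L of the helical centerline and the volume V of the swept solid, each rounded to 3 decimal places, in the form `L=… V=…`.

2πR = 2π·11.5 = 72.256631
per-turn = √(72.256631² + 14²) = √(5221.0207 + 196) = √5417.0207 = 73.600413
L = 2.25 × 73.600413 = 165.600928
V = π·3.75² × L = 44.178647 × 165.600928 = 7316.024901

L=165.601 V=7316.025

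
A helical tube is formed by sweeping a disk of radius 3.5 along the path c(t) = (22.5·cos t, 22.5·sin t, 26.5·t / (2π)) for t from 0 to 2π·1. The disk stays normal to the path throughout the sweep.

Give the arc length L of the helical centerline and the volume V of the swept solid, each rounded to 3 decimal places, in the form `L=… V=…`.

L=143.834 V=5535.378

2πR = 2π·22.5 = 141.371669
per-turn = √(141.371669² + 26.5²) = √(19985.9489 + 702.25) = √20688.1989 = 143.833928
L = 1 × 143.833928 = 143.833928
V = π·3.5² × L = 38.484510 × 143.833928 = 5535.378251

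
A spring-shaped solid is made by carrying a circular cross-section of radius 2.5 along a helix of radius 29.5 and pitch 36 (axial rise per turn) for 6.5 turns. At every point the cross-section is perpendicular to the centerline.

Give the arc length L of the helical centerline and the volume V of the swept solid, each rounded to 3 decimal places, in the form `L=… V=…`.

L=1227.315 V=24098.264

2πR = 2π·29.5 = 185.353967
per-turn = √(185.353967² + 36²) = √(34356.0929 + 1296) = √35652.0929 = 188.817618
L = 6.5 × 188.817618 = 1227.314518
V = π·2.5² × L = 19.634954 × 1227.314518 = 24098.264207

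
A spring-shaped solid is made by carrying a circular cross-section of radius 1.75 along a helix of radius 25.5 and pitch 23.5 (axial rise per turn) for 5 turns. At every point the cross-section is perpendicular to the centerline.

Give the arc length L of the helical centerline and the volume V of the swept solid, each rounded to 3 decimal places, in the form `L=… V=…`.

L=809.677 V=7790.008

2πR = 2π·25.5 = 160.221225
per-turn = √(160.221225² + 23.5²) = √(25670.8410 + 552.25) = √26223.0910 = 161.935453
L = 5 × 161.935453 = 809.677267
V = π·1.75² × L = 9.621128 × 809.677267 = 7790.008218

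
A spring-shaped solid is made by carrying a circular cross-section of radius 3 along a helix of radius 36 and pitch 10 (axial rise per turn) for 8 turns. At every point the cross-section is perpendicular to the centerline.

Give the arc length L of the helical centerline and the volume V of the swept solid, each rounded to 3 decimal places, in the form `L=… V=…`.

L=1811.325 V=51214.005

2πR = 2π·36 = 226.194671
per-turn = √(226.194671² + 10²) = √(51164.0292 + 100) = √51264.0292 = 226.415612
L = 8 × 226.415612 = 1811.324893
V = π·3² × L = 28.274334 × 1811.324893 = 51214.004808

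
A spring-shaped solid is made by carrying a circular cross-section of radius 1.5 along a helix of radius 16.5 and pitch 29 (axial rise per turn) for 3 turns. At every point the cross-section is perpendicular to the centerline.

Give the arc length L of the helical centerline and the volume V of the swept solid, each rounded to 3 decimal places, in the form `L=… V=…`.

L=322.957 V=2282.846

2πR = 2π·16.5 = 103.672558
per-turn = √(103.672558² + 29²) = √(10747.9992 + 841) = √11588.9992 = 107.652214
L = 3 × 107.652214 = 322.956642
V = π·1.5² × L = 7.068583 × 322.956642 = 2282.845983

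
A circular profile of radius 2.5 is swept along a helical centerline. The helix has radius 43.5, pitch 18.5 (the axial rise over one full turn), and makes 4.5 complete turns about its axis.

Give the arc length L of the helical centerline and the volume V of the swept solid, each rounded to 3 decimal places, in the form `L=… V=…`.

L=1232.748 V=24204.946

2πR = 2π·43.5 = 273.318561
per-turn = √(273.318561² + 18.5²) = √(74703.0357 + 342.25) = √75045.2857 = 273.943946
L = 4.5 × 273.943946 = 1232.747758
V = π·2.5² × L = 19.634954 × 1232.747758 = 24204.945633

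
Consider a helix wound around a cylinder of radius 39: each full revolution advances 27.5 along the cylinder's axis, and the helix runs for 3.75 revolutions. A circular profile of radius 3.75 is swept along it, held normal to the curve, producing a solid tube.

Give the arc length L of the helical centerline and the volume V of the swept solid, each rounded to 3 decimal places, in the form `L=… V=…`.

2πR = 2π·39 = 245.044227
per-turn = √(245.044227² + 27.5²) = √(60046.6732 + 756.25) = √60802.9232 = 246.582488
L = 3.75 × 246.582488 = 924.684328
V = π·3.75² × L = 44.178647 × 924.684328 = 40851.302245

L=924.684 V=40851.302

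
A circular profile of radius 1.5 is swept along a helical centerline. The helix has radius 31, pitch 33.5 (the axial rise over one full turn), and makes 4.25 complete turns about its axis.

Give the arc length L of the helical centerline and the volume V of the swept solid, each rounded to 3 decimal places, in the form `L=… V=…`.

2πR = 2π·31 = 194.778745
per-turn = √(194.778745² + 33.5²) = √(37938.7593 + 1122.25) = √39061.0093 = 197.638583
L = 4.25 × 197.638583 = 839.963976
V = π·1.5² × L = 7.068583 × 839.963976 = 5937.355476

L=839.964 V=5937.355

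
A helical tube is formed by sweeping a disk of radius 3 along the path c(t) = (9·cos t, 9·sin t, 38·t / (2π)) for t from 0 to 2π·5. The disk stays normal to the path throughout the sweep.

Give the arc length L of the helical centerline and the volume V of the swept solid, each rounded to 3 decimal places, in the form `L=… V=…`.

2πR = 2π·9 = 56.548668
per-turn = √(56.548668² + 38²) = √(3197.7518 + 1444) = √4641.7518 = 68.130403
L = 5 × 68.130403 = 340.652015
V = π·3² × L = 28.274334 × 340.652015 = 9631.708823

L=340.652 V=9631.709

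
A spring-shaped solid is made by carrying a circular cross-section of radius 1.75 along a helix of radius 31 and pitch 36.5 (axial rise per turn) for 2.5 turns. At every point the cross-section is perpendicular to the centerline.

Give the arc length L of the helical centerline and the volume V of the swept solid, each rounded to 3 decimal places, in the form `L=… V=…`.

L=495.423 V=4766.526

2πR = 2π·31 = 194.778745
per-turn = √(194.778745² + 36.5²) = √(37938.7593 + 1332.25) = √39271.0093 = 198.169143
L = 2.5 × 198.169143 = 495.422858
V = π·1.75² × L = 9.621128 × 495.422858 = 4766.526484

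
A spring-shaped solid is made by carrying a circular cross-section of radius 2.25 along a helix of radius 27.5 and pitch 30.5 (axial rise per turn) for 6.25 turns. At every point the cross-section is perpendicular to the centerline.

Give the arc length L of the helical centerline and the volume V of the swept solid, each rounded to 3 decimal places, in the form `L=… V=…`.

2πR = 2π·27.5 = 172.787596
per-turn = √(172.787596² + 30.5²) = √(29855.5533 + 930.25) = √30785.8033 = 175.458837
L = 6.25 × 175.458837 = 1096.617728
V = π·2.25² × L = 15.904313 × 1096.617728 = 17440.951382

L=1096.618 V=17440.951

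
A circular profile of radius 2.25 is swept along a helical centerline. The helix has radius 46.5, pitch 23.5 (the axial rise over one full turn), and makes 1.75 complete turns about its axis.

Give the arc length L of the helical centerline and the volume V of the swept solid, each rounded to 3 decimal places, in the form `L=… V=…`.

L=512.945 V=8158.045

2πR = 2π·46.5 = 292.168117
per-turn = √(292.168117² + 23.5²) = √(85362.2085 + 552.25) = √85914.4585 = 293.111683
L = 1.75 × 293.111683 = 512.945445
V = π·2.25² × L = 15.904313 × 512.945445 = 8158.044803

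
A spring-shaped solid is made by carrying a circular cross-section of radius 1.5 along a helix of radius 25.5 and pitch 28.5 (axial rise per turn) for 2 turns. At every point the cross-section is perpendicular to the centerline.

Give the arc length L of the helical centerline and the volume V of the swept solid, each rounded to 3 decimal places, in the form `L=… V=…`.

2πR = 2π·25.5 = 160.221225
per-turn = √(160.221225² + 28.5²) = √(25670.8410 + 812.25) = √26483.0910 = 162.736262
L = 2 × 162.736262 = 325.472524
V = π·1.5² × L = 7.068583 × 325.472524 = 2300.629707

L=325.473 V=2300.630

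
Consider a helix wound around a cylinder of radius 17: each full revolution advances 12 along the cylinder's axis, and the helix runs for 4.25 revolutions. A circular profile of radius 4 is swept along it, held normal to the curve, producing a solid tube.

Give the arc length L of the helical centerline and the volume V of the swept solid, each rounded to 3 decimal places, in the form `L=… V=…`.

2πR = 2π·17 = 106.814150
per-turn = √(106.814150² + 12²) = √(11409.2627 + 144) = √11553.2627 = 107.486105
L = 4.25 × 107.486105 = 456.815945
V = π·4² × L = 50.265482 × 456.815945 = 22962.073853

L=456.816 V=22962.074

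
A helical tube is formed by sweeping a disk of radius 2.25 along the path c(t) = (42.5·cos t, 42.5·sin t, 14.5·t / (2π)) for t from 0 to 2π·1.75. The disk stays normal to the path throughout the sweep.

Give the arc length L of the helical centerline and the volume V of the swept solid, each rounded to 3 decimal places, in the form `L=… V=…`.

2πR = 2π·42.5 = 267.035376
per-turn = √(267.035376² + 14.5²) = √(71307.8918 + 210.25) = √71518.1418 = 267.428760
L = 1.75 × 267.428760 = 468.000330
V = π·2.25² × L = 15.904313 × 468.000330 = 7443.223649

L=468.000 V=7443.224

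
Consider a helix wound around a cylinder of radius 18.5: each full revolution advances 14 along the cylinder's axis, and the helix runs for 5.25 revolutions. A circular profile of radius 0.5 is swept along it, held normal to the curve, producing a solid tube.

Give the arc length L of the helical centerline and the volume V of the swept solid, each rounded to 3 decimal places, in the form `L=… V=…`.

2πR = 2π·18.5 = 116.238928
per-turn = √(116.238928² + 14²) = √(13511.4884 + 196) = √13707.4884 = 117.078984
L = 5.25 × 117.078984 = 614.664664
V = π·0.5² × L = 0.785398 × 614.664664 = 482.756499

L=614.665 V=482.756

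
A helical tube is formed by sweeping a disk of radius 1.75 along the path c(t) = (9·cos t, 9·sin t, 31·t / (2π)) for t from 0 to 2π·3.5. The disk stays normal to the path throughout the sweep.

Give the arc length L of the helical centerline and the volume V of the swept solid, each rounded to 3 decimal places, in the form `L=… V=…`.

2πR = 2π·9 = 56.548668
per-turn = √(56.548668² + 31²) = √(3197.7518 + 961) = √4158.7518 = 64.488385
L = 3.5 × 64.488385 = 225.709348
V = π·1.75² × L = 9.621128 × 225.709348 = 2171.578417

L=225.709 V=2171.578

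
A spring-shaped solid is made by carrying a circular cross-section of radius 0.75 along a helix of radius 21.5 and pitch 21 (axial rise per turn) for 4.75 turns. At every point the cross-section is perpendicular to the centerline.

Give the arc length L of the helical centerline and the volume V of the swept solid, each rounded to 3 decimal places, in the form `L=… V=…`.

L=649.377 V=1147.544

2πR = 2π·21.5 = 135.088484
per-turn = √(135.088484² + 21²) = √(18248.8985 + 441) = √18689.8985 = 136.711004
L = 4.75 × 136.711004 = 649.377268
V = π·0.75² × L = 1.767146 × 649.377268 = 1147.544355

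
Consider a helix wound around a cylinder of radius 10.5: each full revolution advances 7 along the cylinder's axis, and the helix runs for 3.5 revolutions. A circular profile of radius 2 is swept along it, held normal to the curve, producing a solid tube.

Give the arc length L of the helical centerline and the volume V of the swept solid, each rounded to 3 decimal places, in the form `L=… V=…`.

2πR = 2π·10.5 = 65.973446
per-turn = √(65.973446² + 7²) = √(4352.4955 + 49) = √4401.4955 = 66.343768
L = 3.5 × 66.343768 = 232.203188
V = π·2² × L = 12.566371 × 232.203188 = 2917.951314

L=232.203 V=2917.951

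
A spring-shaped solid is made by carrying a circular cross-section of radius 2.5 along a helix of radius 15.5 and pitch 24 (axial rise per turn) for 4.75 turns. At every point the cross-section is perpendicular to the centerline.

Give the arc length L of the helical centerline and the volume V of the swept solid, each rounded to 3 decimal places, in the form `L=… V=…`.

L=476.439 V=9354.862

2πR = 2π·15.5 = 97.389372
per-turn = √(97.389372² + 24²) = √(9484.6898 + 576) = √10060.6898 = 100.302990
L = 4.75 × 100.302990 = 476.439203
V = π·2.5² × L = 19.634954 × 476.439203 = 9354.861878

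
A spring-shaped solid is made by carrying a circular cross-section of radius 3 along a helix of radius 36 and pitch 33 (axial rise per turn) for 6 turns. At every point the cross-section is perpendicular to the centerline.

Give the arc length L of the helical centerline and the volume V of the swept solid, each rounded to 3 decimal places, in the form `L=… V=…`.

L=1371.535 V=38779.247

2πR = 2π·36 = 226.194671
per-turn = √(226.194671² + 33²) = √(51164.0292 + 1089) = √52253.0292 = 228.589215
L = 6 × 228.589215 = 1371.535290
V = π·3² × L = 28.274334 × 1371.535290 = 38779.246721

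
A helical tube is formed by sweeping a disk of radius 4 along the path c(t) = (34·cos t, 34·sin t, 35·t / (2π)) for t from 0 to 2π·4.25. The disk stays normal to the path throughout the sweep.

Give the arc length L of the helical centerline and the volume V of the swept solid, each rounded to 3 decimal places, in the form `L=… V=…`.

2πR = 2π·34 = 213.628300
per-turn = √(213.628300² + 35²) = √(45637.0508 + 1225) = √46862.0508 = 216.476444
L = 4.25 × 216.476444 = 920.024886
V = π·4² × L = 50.265482 × 920.024886 = 46245.494790

L=920.025 V=46245.495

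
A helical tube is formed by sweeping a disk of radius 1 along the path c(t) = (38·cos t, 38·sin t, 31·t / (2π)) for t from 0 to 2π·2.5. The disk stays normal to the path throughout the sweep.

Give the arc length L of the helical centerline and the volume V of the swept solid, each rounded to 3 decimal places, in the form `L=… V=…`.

L=601.913 V=1890.965

2πR = 2π·38 = 238.761042
per-turn = √(238.761042² + 31²) = √(57006.8350 + 961) = √57967.8350 = 240.765103
L = 2.5 × 240.765103 = 601.912759
V = π·1² × L = 3.141593 × 601.912759 = 1890.964700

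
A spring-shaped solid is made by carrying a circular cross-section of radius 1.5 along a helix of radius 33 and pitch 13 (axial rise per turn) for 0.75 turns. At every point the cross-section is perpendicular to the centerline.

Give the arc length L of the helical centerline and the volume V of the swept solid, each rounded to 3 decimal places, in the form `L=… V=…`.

L=155.814 V=1101.386

2πR = 2π·33 = 207.345115
per-turn = √(207.345115² + 13²) = √(42991.9968 + 169) = √43160.9968 = 207.752249
L = 0.75 × 207.752249 = 155.814186
V = π·1.5² × L = 7.068583 × 155.814186 = 1101.385582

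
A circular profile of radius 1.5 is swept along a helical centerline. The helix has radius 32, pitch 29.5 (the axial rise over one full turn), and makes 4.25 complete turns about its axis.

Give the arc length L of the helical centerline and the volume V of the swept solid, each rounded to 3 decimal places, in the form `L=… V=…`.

L=863.662 V=6104.866

2πR = 2π·32 = 201.061930
per-turn = √(201.061930² + 29.5²) = √(40425.8996 + 870.25) = √41296.1496 = 203.214541
L = 4.25 × 203.214541 = 863.661799
V = π·1.5² × L = 7.068583 × 863.661799 = 6104.865515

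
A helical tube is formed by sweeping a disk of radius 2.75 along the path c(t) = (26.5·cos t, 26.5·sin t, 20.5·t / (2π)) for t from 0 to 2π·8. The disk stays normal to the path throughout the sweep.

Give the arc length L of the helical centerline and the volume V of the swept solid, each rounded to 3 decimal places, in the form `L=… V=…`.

L=1342.093 V=31885.844

2πR = 2π·26.5 = 166.504411
per-turn = √(166.504411² + 20.5²) = √(27723.7188 + 420.25) = √28143.9688 = 167.761643
L = 8 × 167.761643 = 1342.093142
V = π·2.75² × L = 23.758294 × 1342.093142 = 31885.844028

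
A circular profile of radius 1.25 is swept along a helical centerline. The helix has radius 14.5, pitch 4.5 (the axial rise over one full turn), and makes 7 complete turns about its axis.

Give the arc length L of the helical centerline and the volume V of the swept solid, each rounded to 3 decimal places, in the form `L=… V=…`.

L=638.521 V=3134.332

2πR = 2π·14.5 = 91.106187
per-turn = √(91.106187² + 4.5²) = √(8300.3373 + 20.25) = √8320.5873 = 91.217253
L = 7 × 91.217253 = 638.520773
V = π·1.25² × L = 4.908739 × 638.520773 = 3134.331516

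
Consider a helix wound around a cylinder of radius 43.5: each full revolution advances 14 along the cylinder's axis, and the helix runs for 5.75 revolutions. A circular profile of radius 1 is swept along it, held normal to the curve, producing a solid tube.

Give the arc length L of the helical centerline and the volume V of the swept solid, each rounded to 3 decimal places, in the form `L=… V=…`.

2πR = 2π·43.5 = 273.318561
per-turn = √(273.318561² + 14²) = √(74703.0357 + 196) = √74899.0357 = 273.676882
L = 5.75 × 273.676882 = 1573.642071
V = π·1² × L = 3.141593 × 1573.642071 = 4943.742370

L=1573.642 V=4943.742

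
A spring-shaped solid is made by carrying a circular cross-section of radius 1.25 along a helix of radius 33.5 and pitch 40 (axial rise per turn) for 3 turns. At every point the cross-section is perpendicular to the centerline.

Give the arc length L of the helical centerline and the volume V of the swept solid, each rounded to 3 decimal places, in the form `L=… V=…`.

L=642.761 V=3155.146

2πR = 2π·33.5 = 210.486708
per-turn = √(210.486708² + 40²) = √(44304.6542 + 1600) = √45904.6542 = 214.253714
L = 3 × 214.253714 = 642.761143
V = π·1.25² × L = 4.908739 × 642.761143 = 3155.146384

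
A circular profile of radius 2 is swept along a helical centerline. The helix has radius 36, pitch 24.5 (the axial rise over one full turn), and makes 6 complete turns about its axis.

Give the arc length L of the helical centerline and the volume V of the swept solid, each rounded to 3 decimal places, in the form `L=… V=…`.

2πR = 2π·36 = 226.194671
per-turn = √(226.194671² + 24.5²) = √(51164.0292 + 600.25) = √51764.2792 = 227.517646
L = 6 × 227.517646 = 1365.105876
V = π·2² × L = 12.566371 × 1365.105876 = 17154.426361

L=1365.106 V=17154.426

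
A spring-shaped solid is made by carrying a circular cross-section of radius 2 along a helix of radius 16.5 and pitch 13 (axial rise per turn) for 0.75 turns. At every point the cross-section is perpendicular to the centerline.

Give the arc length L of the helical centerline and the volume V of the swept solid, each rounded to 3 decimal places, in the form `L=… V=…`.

L=78.363 V=984.743

2πR = 2π·16.5 = 103.672558
per-turn = √(103.672558² + 13²) = √(10747.9992 + 169) = √10916.9992 = 104.484445
L = 0.75 × 104.484445 = 78.363334
V = π·2² × L = 12.566371 × 78.363334 = 984.742692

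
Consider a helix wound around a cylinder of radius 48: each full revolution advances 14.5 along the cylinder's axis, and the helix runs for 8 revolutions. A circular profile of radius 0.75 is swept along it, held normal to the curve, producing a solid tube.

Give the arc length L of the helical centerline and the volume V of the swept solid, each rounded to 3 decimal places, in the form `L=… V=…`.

2πR = 2π·48 = 301.592895
per-turn = √(301.592895² + 14.5²) = √(90958.2742 + 210.25) = √91168.5242 = 301.941259
L = 8 × 301.941259 = 2415.530076
V = π·0.75² × L = 1.767146 × 2415.530076 = 4268.593991

L=2415.530 V=4268.594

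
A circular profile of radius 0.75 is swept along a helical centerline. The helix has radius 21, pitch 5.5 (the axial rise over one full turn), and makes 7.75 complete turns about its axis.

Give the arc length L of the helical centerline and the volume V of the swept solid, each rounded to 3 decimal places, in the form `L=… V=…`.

2πR = 2π·21 = 131.946891
per-turn = √(131.946891² + 5.5²) = √(17409.9822 + 30.25) = √17440.2322 = 132.061471
L = 7.75 × 132.061471 = 1023.476401
V = π·0.75² × L = 1.767146 × 1023.476401 = 1808.632093

L=1023.476 V=1808.632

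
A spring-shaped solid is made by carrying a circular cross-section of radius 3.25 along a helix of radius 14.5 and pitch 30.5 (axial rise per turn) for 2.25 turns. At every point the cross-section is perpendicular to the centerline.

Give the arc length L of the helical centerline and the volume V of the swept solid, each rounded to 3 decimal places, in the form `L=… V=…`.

L=216.171 V=7173.214

2πR = 2π·14.5 = 91.106187
per-turn = √(91.106187² + 30.5²) = √(8300.3373 + 930.25) = √9230.5873 = 96.075945
L = 2.25 × 96.075945 = 216.170877
V = π·3.25² × L = 33.183072 × 216.170877 = 7173.213875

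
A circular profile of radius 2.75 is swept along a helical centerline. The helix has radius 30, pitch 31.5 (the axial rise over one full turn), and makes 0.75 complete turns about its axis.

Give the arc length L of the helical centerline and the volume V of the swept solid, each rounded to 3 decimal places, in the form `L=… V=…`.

2πR = 2π·30 = 188.495559
per-turn = √(188.495559² + 31.5²) = √(35530.5758 + 992.25) = √36522.8258 = 191.109460
L = 0.75 × 191.109460 = 143.332095
V = π·2.75² × L = 23.758294 × 143.332095 = 3405.326123

L=143.332 V=3405.326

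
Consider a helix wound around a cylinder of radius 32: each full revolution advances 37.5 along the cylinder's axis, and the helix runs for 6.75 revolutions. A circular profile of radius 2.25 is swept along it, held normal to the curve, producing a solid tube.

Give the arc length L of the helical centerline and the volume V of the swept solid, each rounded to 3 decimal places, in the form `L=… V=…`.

2πR = 2π·32 = 201.061930
per-turn = √(201.061930² + 37.5²) = √(40425.8996 + 1406.25) = √41832.1496 = 204.529092
L = 6.75 × 204.529092 = 1380.571374
V = π·2.25² × L = 15.904313 × 1380.571374 = 21957.038979

L=1380.571 V=21957.039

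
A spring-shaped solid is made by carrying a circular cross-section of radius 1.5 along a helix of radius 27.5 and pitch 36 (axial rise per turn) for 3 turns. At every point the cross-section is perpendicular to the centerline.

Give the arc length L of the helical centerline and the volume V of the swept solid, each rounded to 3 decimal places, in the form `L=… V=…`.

2πR = 2π·27.5 = 172.787596
per-turn = √(172.787596² + 36²) = √(29855.5533 + 1296) = √31151.5533 = 176.498026
L = 3 × 176.498026 = 529.494079
V = π·1.5² × L = 7.068583 × 529.494079 = 3742.773095

L=529.494 V=3742.773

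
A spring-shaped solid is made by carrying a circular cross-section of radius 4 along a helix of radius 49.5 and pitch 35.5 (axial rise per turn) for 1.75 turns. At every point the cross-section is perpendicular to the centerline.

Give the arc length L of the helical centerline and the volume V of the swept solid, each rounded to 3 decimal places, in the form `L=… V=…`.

L=547.815 V=27536.184

2πR = 2π·49.5 = 311.017673
per-turn = √(311.017673² + 35.5²) = √(96731.9927 + 1260.25) = √97992.2427 = 313.037127
L = 1.75 × 313.037127 = 547.814972
V = π·4² × L = 50.265482 × 547.814972 = 27536.183857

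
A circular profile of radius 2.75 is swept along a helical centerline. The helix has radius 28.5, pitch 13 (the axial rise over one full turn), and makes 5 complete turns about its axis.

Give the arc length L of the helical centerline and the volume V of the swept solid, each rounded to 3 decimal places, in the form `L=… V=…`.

2πR = 2π·28.5 = 179.070781
per-turn = √(179.070781² + 13²) = √(32066.3447 + 169) = √32235.3447 = 179.542042
L = 5 × 179.542042 = 897.710208
V = π·2.75² × L = 23.758294 × 897.710208 = 21328.063445

L=897.710 V=21328.063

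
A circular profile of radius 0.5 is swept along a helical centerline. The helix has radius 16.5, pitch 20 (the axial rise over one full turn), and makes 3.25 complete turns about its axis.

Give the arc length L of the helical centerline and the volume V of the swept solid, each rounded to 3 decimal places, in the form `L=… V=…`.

L=343.148 V=269.508

2πR = 2π·16.5 = 103.672558
per-turn = √(103.672558² + 20²) = √(10747.9992 + 400) = √11147.9992 = 105.584086
L = 3.25 × 105.584086 = 343.148279
V = π·0.5² × L = 0.785398 × 343.148279 = 269.508028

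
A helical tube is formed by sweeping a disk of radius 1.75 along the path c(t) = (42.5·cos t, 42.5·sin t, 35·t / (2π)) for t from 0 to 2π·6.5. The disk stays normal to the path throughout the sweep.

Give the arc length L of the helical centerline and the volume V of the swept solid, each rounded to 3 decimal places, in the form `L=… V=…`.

2πR = 2π·42.5 = 267.035376
per-turn = √(267.035376² + 35²) = √(71307.8918 + 1225) = √72532.8918 = 269.319312
L = 6.5 × 269.319312 = 1750.575528
V = π·1.75² × L = 9.621128 × 1750.575528 = 16842.510354

L=1750.576 V=16842.510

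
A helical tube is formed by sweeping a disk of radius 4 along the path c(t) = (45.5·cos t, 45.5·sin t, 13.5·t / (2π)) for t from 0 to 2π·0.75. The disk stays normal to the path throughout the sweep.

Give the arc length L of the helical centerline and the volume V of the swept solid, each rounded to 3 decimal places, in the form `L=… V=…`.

L=214.653 V=10789.618

2πR = 2π·45.5 = 285.884931
per-turn = √(285.884931² + 13.5²) = √(81730.1940 + 182.25) = √81912.4440 = 286.203501
L = 0.75 × 286.203501 = 214.652626
V = π·4² × L = 50.265482 × 214.652626 = 10789.617798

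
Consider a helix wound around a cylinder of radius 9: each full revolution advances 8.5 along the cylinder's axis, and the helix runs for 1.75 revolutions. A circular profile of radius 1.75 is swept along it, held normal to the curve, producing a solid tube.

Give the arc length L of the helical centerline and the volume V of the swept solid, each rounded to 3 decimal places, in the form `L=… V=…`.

L=100.072 V=962.804

2πR = 2π·9 = 56.548668
per-turn = √(56.548668² + 8.5²) = √(3197.7518 + 72.25) = √3270.0018 = 57.183930
L = 1.75 × 57.183930 = 100.071877
V = π·1.75² × L = 9.621128 × 100.071877 = 962.804289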